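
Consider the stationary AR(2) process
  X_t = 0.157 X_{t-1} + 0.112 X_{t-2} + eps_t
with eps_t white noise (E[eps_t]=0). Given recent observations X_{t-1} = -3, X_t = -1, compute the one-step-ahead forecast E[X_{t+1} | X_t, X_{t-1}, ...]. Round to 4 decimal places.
E[X_{t+1} \mid \mathcal F_t] = -0.4930

For an AR(p) model X_t = c + sum_i phi_i X_{t-i} + eps_t, the
one-step-ahead conditional mean is
  E[X_{t+1} | X_t, ...] = c + sum_i phi_i X_{t+1-i}.
Substitute known values:
  E[X_{t+1} | ...] = (0.157) * (-1) + (0.112) * (-3)
                   = -0.4930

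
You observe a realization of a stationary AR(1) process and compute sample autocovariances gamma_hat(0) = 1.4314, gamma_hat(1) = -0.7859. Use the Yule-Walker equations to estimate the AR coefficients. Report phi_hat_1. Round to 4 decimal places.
\hat\phi_{1} = -0.5490

The Yule-Walker equations for an AR(p) process read, in matrix form,
  Gamma_p phi = r_p,   with   (Gamma_p)_{ij} = gamma(|i - j|),
                       (r_p)_i = gamma(i),   i,j = 1..p.
Substitute the sample gammas (Toeplitz matrix and right-hand side of size 1):
  Gamma_p = [[1.4314]]
  r_p     = [-0.7859]
With p = 1 this is the single equation gamma(0) phi_1 = gamma(1):
  phi_hat_1 = gamma(1) / gamma(0) = -0.7859 / 1.4314 = -0.5490.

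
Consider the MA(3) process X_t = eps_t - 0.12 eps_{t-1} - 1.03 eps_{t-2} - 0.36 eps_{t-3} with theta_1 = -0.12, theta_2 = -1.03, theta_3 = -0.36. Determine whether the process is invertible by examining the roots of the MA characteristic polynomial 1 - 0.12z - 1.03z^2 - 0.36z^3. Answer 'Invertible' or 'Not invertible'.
\text{Not invertible}

The MA(q) characteristic polynomial is P(z) = 1 - 0.12z - 1.03z^2 - 0.36z^3.
Invertibility requires all roots to lie outside the unit circle, i.e. |z| > 1 for every root.
Degree 3: look for a simple real root z0 first, then factor out (1 - z/z0) and solve the remaining quadratic.
Testing z0 = -2: P(-2) = 1 + (-0.12)(-2) + (-1.03)(-2)^2 + (-0.36)(-2)^3
  = 1 + (0.24) + (-4.12) + (2.88) = 0.  So z_0 = -2 is a root, |z_0| = 2.
Divide out the factor (1 + 0.5 z) = (1 - z/z0) (since 1/z0 = -0.5):
  P(z) = (1 + 0.5 z)(1 + (-0.62) z + (-0.72) z^2)
  [check: z-coef -0.62 - (-0.5) = -0.12; z^2-coef -0.72 - (-0.5)(-0.62) = -1.03; z^3-coef -(-0.5)(-0.72) = -0.36.]
Remaining roots from the quadratic factor 1 + (-0.62) z + (-0.72) z^2:
  Set 1 + (-0.62) z + (-0.72) z^2 = 0, i.e. a z^2 + b z + c = 0 with a = -0.72, b = -0.62, c = 1.
  Discriminant D = b^2 - 4ac = (-0.62)^2 - 4*(-0.72)*1 = 0.3844 - (-2.88) = 3.2644.
  D >= 0, so the roots are real: z = (-b +/- sqrt(D)) / (2a) = (0.62 +/- 1.806765) / (-1.44).
    z_1 = (0.62 + 1.806765) / (-1.44) = -1.6853,   |z_1| = 1.6853.
    z_2 = (0.62 - 1.806765) / (-1.44) = 0.8241,   |z_2| = 0.8241.
Moduli of all roots: 2.0000, 1.6853, 0.8241.
All moduli strictly greater than 1? No.
Verdict: Not invertible.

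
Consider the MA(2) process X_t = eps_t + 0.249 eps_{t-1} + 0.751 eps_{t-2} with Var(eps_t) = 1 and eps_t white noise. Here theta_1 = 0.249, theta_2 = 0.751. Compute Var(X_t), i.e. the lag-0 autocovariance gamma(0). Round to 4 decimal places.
\gamma(0) = 1.6260

For an MA(q) process X_t = eps_t + sum_i theta_i eps_{t-i} with
Var(eps_t) = sigma^2, the variance is
  gamma(0) = sigma^2 * (1 + sum_i theta_i^2).
  sum_i theta_i^2 = (0.249)^2 + (0.751)^2 = 0.062001 + 0.564001 = 0.626002.
  gamma(0) = 1 * (1 + 0.626002) = 1 * 1.626002 = 1.626002, which rounds to 1.6260.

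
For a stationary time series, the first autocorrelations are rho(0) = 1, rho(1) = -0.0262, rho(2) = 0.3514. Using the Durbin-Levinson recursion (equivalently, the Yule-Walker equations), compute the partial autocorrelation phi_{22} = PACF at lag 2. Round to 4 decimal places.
\phi_{22} = 0.3510

The PACF at lag k is phi_{kk}, the last component of the solution
to the Yule-Walker system G_k phi = r_k where
  (G_k)_{ij} = rho(|i - j|), (r_k)_i = rho(i), i,j = 1..k.
Equivalently, Durbin-Levinson gives phi_{kk} iteratively:
  phi_{11} = rho(1)
  phi_{kk} = [rho(k) - sum_{j=1..k-1} phi_{k-1,j} rho(k-j)]
            / [1 - sum_{j=1..k-1} phi_{k-1,j} rho(j)],
  phi_{k,j} = phi_{k-1,j} - phi_{kk} phi_{k-1,k-j},  j = 1..k-1.
Step k = 1:
  phi_11 = rho(1) = -0.0262.
Step k = 2:
  phi_22 = [rho(2) - phi_11 rho(1)] / [1 - phi_11 rho(1)] = [0.3514 - (-0.0262)(-0.0262)] / [1 - (-0.0262)(-0.0262)]
         = 0.35071356 / 0.99931356 = 0.351.
Therefore phi_{22} = 0.3510.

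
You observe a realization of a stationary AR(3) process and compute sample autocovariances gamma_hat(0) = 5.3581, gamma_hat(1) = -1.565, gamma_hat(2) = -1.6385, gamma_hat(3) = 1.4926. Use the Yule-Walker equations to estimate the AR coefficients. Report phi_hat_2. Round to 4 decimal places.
\hat\phi_{2} = -0.4130

The Yule-Walker equations for an AR(p) process read, in matrix form,
  Gamma_p phi = r_p,   with   (Gamma_p)_{ij} = gamma(|i - j|),
                       (r_p)_i = gamma(i),   i,j = 1..p.
Substitute the sample gammas (Toeplitz matrix and right-hand side of size 3):
  Gamma_p = [[5.3581, -1.565, -1.6385], [-1.565, 5.3581, -1.565], [-1.6385, -1.565, 5.3581]]
  r_p     = [-1.565, -1.6385, 1.4926]
Written out (R1..R3):
  (R1) 5.3581 phi_1 - 1.565 phi_2 - 1.6385 phi_3 = -1.565
  (R2) -1.565 phi_1 + 5.3581 phi_2 - 1.565 phi_3 = -1.6385
  (R3) -1.6385 phi_1 - 1.565 phi_2 + 5.3581 phi_3 = 1.4926
Gaussian elimination:
  R2 <- R2 - (-1.565/5.3581) R1 = R2 - (-0.292081) R1:  4.900993 phi_2 - 2.043575 phi_3 = -2.095607
  R3 <- R3 - (-1.6385/5.3581) R1 = R3 - (-0.305799) R1:  -2.043575 phi_2 + 4.857049 phi_3 = 1.014025
  R3 <- R3 - (-2.043575/4.900993) R2 = R3 - (-0.416972) R2:  4.004936 phi_3 = 0.140216
Back-substitution:
  phi_hat_3 = 0.140216 / 4.004936 = 0.035011
  phi_hat_2 = (-2.095607 - (-2.043575)(0.035011)) / 4.900993 = -0.41299
  phi_hat_1 = (-1.565 - (-1.565)(-0.41299) - (-1.6385)(0.035011)) / 5.3581 = -0.402001
So phi_hat = [-0.4020, -0.4130, 0.0350].
Therefore phi_hat_2 = -0.4130.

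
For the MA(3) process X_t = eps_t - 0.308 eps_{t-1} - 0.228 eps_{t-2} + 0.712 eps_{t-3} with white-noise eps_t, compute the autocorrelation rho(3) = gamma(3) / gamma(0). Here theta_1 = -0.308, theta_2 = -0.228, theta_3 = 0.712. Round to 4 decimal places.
\rho(3) = 0.4305

For an MA(q) process with theta_0 = 1, the autocovariance is
  gamma(k) = sigma^2 * sum_{i=0..q-k} theta_i * theta_{i+k},
and rho(k) = gamma(k) / gamma(0). Sigma^2 cancels.
  numerator   = (1)*(0.712) = 0.712.
  denominator = (1)^2 + (-0.308)^2 + (-0.228)^2 + (0.712)^2 = 1.653792.
  rho(3) = 0.712 / 1.653792 = 0.4305.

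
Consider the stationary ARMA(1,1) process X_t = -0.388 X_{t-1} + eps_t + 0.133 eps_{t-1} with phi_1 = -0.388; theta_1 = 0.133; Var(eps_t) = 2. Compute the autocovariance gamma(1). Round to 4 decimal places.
\gamma(1) = -0.5694

Multiply the model equation by X_{t-k} and take expectations. With theta_0 = psi_0 = 1 and psi_j the MA(infinity) weights, this gives
  gamma(k) - sum_i phi_i gamma(k-i) = c_k,
  c_k = sigma^2 * sum_{j=k..q} theta_j psi_{j-k}   (c_k = 0 for k > q),
using gamma(-m) = gamma(m).
psi-weights needed (psi_j = theta_j + sum_i phi_i psi_{j-i}):
  psi_1 = theta_1 + phi_1 = 0.133 + (-0.388) = -0.255
Right-hand sides:
  c_0 = sigma^2 (1 + theta_1 psi_1) = 2 * (1 + (0.133)(-0.255)) = 2 * 0.966085 = 1.93217
  c_1 = sigma^2 theta_1 = 2 * (0.133) = 0.266
  c_2 = 0
Equations for k = 0 and k = 1 (AR order 1):
  gamma(0) = phi_1 gamma(1) + c_0
  gamma(1) = phi_1 gamma(0) + c_1
Substituting the second into the first: gamma(0) (1 - phi_1^2) = c_0 + phi_1 c_1, so
  gamma(0) = (c_0 + phi_1 c_1) / (1 - phi_1^2) = (1.93217 + (-0.388)(0.266)) / (1 - (-0.388)^2) = 1.828962 / 0.849456 = 2.153098.
  gamma(1) = phi_1 gamma(0) + c_1 = (-0.388)(2.153098) + (0.266) = -0.569402.
Therefore gamma(1) = -0.5694 (to 4 decimal places).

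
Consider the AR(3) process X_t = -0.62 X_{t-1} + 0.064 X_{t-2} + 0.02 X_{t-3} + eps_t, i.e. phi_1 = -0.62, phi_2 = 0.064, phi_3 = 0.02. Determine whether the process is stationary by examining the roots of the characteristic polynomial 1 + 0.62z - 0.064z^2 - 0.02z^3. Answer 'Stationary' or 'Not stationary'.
\text{Stationary}

The AR(p) characteristic polynomial is P(z) = 1 + 0.62z - 0.064z^2 - 0.02z^3.
Stationarity requires all roots to lie outside the unit circle, i.e. |z| > 1 for every root.
Degree 3: look for a simple real root z0 first, then factor out (1 - z/z0) and solve the remaining quadratic.
Testing z0 = 5: P(5) = 1 + (0.62)(5) + (-0.064)(5)^2 + (-0.02)(5)^3
  = 1 + (3.1) + (-1.6) + (-2.5) = 0.  So z_0 = 5 is a root, |z_0| = 5.
Divide out the factor (1 - 0.2 z) = (1 - z/z0) (since 1/z0 = 0.2):
  P(z) = (1 - 0.2 z)(1 + (0.82) z + (0.1) z^2)
  [check: z-coef 0.82 - (0.2) = 0.62; z^2-coef 0.1 - (0.2)(0.82) = -0.064; z^3-coef -(0.2)(0.1) = -0.02.]
Remaining roots from the quadratic factor 1 + (0.82) z + (0.1) z^2:
  Set 1 + (0.82) z + (0.1) z^2 = 0, i.e. a z^2 + b z + c = 0 with a = 0.1, b = 0.82, c = 1.
  Discriminant D = b^2 - 4ac = (0.82)^2 - 4*(0.1)*1 = 0.6724 - (0.4) = 0.2724.
  D >= 0, so the roots are real: z = (-b +/- sqrt(D)) / (2a) = (-0.82 +/- 0.52192) / (0.2).
    z_1 = (-0.82 + 0.52192) / (0.2) = -1.4904,   |z_1| = 1.4904.
    z_2 = (-0.82 - 0.52192) / (0.2) = -6.7096,   |z_2| = 6.7096.
Moduli of all roots: 5.0000, 1.4904, 6.7096.
All moduli strictly greater than 1? Yes.
Verdict: Stationary.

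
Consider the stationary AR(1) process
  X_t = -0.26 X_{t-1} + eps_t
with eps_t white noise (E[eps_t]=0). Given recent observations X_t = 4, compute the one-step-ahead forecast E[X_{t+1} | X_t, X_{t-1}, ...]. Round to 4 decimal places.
E[X_{t+1} \mid \mathcal F_t] = -1.0400

For an AR(p) model X_t = c + sum_i phi_i X_{t-i} + eps_t, the
one-step-ahead conditional mean is
  E[X_{t+1} | X_t, ...] = c + sum_i phi_i X_{t+1-i}.
Substitute known values:
  E[X_{t+1} | ...] = (-0.26) * (4)
                   = -1.0400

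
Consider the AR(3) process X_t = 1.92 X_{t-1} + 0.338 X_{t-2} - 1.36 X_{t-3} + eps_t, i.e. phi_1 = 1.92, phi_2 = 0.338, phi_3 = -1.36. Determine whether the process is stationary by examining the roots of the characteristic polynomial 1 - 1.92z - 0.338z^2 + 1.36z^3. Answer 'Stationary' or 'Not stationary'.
\text{Not stationary}

The AR(p) characteristic polynomial is P(z) = 1 - 1.92z - 0.338z^2 + 1.36z^3.
Stationarity requires all roots to lie outside the unit circle, i.e. |z| > 1 for every root.
Degree 3: look for a simple real root z0 first, then factor out (1 - z/z0) and solve the remaining quadratic.
Testing z0 = 0.625: P(0.625) = 1 + (-1.92)(0.625) + (-0.338)(0.625)^2 + (1.36)(0.625)^3
  = 1 + (-1.2) + (-0.132031) + (0.332031) = 0.  So z_0 = 0.625 is a root, |z_0| = 0.625.
Divide out the factor (1 - 1.6 z) = (1 - z/z0) (since 1/z0 = 1.6):
  P(z) = (1 - 1.6 z)(1 + (-0.32) z + (-0.85) z^2)
  [check: z-coef -0.32 - (1.6) = -1.92; z^2-coef -0.85 - (1.6)(-0.32) = -0.338; z^3-coef -(1.6)(-0.85) = 1.36.]
Remaining roots from the quadratic factor 1 + (-0.32) z + (-0.85) z^2:
  Set 1 + (-0.32) z + (-0.85) z^2 = 0, i.e. a z^2 + b z + c = 0 with a = -0.85, b = -0.32, c = 1.
  Discriminant D = b^2 - 4ac = (-0.32)^2 - 4*(-0.85)*1 = 0.1024 - (-3.4) = 3.5024.
  D >= 0, so the roots are real: z = (-b +/- sqrt(D)) / (2a) = (0.32 +/- 1.87147) / (-1.7).
    z_1 = (0.32 + 1.87147) / (-1.7) = -1.2891,   |z_1| = 1.2891.
    z_2 = (0.32 - 1.87147) / (-1.7) = 0.9126,   |z_2| = 0.9126.
Moduli of all roots: 0.6250, 1.2891, 0.9126.
All moduli strictly greater than 1? No.
Verdict: Not stationary.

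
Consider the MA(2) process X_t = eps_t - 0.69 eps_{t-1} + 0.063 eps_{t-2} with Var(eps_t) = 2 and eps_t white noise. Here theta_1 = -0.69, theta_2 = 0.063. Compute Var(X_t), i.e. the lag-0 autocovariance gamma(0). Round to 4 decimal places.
\gamma(0) = 2.9601

For an MA(q) process X_t = eps_t + sum_i theta_i eps_{t-i} with
Var(eps_t) = sigma^2, the variance is
  gamma(0) = sigma^2 * (1 + sum_i theta_i^2).
  sum_i theta_i^2 = (-0.69)^2 + (0.063)^2 = 0.4761 + 0.003969 = 0.480069.
  gamma(0) = 2 * (1 + 0.480069) = 2 * 1.480069 = 2.960138, which rounds to 2.9601.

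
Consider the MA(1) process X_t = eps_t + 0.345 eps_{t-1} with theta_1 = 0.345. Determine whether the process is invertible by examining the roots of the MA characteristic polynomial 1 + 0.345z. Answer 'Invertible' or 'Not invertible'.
\text{Invertible}

The MA(q) characteristic polynomial is P(z) = 1 + 0.345z.
Invertibility requires all roots to lie outside the unit circle, i.e. |z| > 1 for every root.
This is linear in z: 1 + (0.345) z = 0  =>  z = -1/(0.345) = -2.898551,  |z| = 2.898551.
Moduli of all roots: 2.8986.
All moduli strictly greater than 1? Yes.
Verdict: Invertible.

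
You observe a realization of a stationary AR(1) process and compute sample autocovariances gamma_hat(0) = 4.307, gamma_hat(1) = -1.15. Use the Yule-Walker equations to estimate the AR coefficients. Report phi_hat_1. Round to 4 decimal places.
\hat\phi_{1} = -0.2670

The Yule-Walker equations for an AR(p) process read, in matrix form,
  Gamma_p phi = r_p,   with   (Gamma_p)_{ij} = gamma(|i - j|),
                       (r_p)_i = gamma(i),   i,j = 1..p.
Substitute the sample gammas (Toeplitz matrix and right-hand side of size 1):
  Gamma_p = [[4.307]]
  r_p     = [-1.15]
With p = 1 this is the single equation gamma(0) phi_1 = gamma(1):
  phi_hat_1 = gamma(1) / gamma(0) = -1.15 / 4.307 = -0.2670.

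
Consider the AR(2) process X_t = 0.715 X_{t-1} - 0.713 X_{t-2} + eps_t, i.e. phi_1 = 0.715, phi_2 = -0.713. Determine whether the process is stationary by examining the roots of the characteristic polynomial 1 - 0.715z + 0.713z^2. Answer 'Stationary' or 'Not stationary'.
\text{Stationary}

The AR(p) characteristic polynomial is P(z) = 1 - 0.715z + 0.713z^2.
Stationarity requires all roots to lie outside the unit circle, i.e. |z| > 1 for every root.
Set 1 + (-0.715) z + (0.713) z^2 = 0, i.e. a z^2 + b z + c = 0 with a = 0.713, b = -0.715, c = 1.
Discriminant D = b^2 - 4ac = (-0.715)^2 - 4*(0.713)*1 = 0.511225 - (2.852) = -2.340775.
D < 0, so the roots are the complex-conjugate pair z = (-b +/- i sqrt(-D)) / (2a) = 0.5014 +/- 1.0729i.
For a conjugate pair |z|^2 = z * conj(z) = (product of roots) = c/a = 1/(0.713) = 1.402525, so |z| = sqrt(1.402525) = 1.1843 for both roots.
Moduli of all roots: 1.1843, 1.1843.
All moduli strictly greater than 1? Yes.
Verdict: Stationary.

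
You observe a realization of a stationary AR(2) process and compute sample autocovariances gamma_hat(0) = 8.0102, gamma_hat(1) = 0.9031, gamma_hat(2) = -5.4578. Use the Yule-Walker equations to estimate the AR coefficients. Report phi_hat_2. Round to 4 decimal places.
\hat\phi_{2} = -0.7030

The Yule-Walker equations for an AR(p) process read, in matrix form,
  Gamma_p phi = r_p,   with   (Gamma_p)_{ij} = gamma(|i - j|),
                       (r_p)_i = gamma(i),   i,j = 1..p.
Substitute the sample gammas (Toeplitz matrix and right-hand side of size 2):
  Gamma_p = [[8.0102, 0.9031], [0.9031, 8.0102]]
  r_p     = [0.9031, -5.4578]
Written out:
  8.0102 phi_1 + 0.9031 phi_2 = 0.9031
  0.9031 phi_1 + 8.0102 phi_2 = -5.4578
Solve by Cramer's rule:
  det = gamma(0)^2 - gamma(1)^2 = (8.0102)^2 - (0.9031)^2 = 64.16330404 - 0.81558961 = 63.34771443
  phi_hat_1 = [gamma(1) gamma(0) - gamma(1) gamma(2)] / det = [(0.9031)(8.0102) - (0.9031)(-5.4578)] / 63.34771443 = 12.1629508 / 63.34771443 = 0.192
  phi_hat_2 = [gamma(0) gamma(2) - gamma(1)^2] / det = [(8.0102)(-5.4578) - (0.9031)^2] / 63.34771443 = -44.53365917 / 63.34771443 = -0.703
So phi_hat = [0.1920, -0.7030].
Therefore phi_hat_2 = -0.7030.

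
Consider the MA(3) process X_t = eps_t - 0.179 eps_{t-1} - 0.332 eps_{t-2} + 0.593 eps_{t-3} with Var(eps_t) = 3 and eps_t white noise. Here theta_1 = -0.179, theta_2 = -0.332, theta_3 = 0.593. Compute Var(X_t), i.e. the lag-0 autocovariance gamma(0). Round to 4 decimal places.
\gamma(0) = 4.4817

For an MA(q) process X_t = eps_t + sum_i theta_i eps_{t-i} with
Var(eps_t) = sigma^2, the variance is
  gamma(0) = sigma^2 * (1 + sum_i theta_i^2).
  sum_i theta_i^2 = (-0.179)^2 + (-0.332)^2 + (0.593)^2 = 0.032041 + 0.110224 + 0.351649 = 0.493914.
  gamma(0) = 3 * (1 + 0.493914) = 3 * 1.493914 = 4.481742, which rounds to 4.4817.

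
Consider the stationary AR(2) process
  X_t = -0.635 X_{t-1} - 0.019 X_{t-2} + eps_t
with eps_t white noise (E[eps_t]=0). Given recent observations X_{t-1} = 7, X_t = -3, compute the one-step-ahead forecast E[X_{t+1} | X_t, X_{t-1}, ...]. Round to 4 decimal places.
E[X_{t+1} \mid \mathcal F_t] = 1.7720

For an AR(p) model X_t = c + sum_i phi_i X_{t-i} + eps_t, the
one-step-ahead conditional mean is
  E[X_{t+1} | X_t, ...] = c + sum_i phi_i X_{t+1-i}.
Substitute known values:
  E[X_{t+1} | ...] = (-0.635) * (-3) + (-0.019) * (7)
                   = 1.7720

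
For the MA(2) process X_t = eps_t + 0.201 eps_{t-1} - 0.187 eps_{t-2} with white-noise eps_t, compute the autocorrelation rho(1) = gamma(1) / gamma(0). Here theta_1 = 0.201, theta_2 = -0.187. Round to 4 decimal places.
\rho(1) = 0.1520

For an MA(q) process with theta_0 = 1, the autocovariance is
  gamma(k) = sigma^2 * sum_{i=0..q-k} theta_i * theta_{i+k},
and rho(k) = gamma(k) / gamma(0). Sigma^2 cancels.
  numerator   = (1)*(0.201) + (0.201)*(-0.187) = 0.163413.
  denominator = (1)^2 + (0.201)^2 + (-0.187)^2 = 1.07537.
  rho(1) = 0.163413 / 1.07537 = 0.1520.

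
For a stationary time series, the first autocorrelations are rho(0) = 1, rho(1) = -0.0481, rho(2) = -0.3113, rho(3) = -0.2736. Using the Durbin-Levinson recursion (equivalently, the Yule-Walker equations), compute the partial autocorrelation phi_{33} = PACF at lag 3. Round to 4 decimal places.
\phi_{33} = -0.3430

The PACF at lag k is phi_{kk}, the last component of the solution
to the Yule-Walker system G_k phi = r_k where
  (G_k)_{ij} = rho(|i - j|), (r_k)_i = rho(i), i,j = 1..k.
Equivalently, Durbin-Levinson gives phi_{kk} iteratively:
  phi_{11} = rho(1)
  phi_{kk} = [rho(k) - sum_{j=1..k-1} phi_{k-1,j} rho(k-j)]
            / [1 - sum_{j=1..k-1} phi_{k-1,j} rho(j)],
  phi_{k,j} = phi_{k-1,j} - phi_{kk} phi_{k-1,k-j},  j = 1..k-1.
Step k = 1:
  phi_11 = rho(1) = -0.0481.
Step k = 2:
  phi_22 = [rho(2) - phi_11 rho(1)] / [1 - phi_11 rho(1)] = [-0.3113 - (-0.0481)(-0.0481)] / [1 - (-0.0481)(-0.0481)]
         = -0.31361361 / 0.99768639 = -0.314341.
  Update: phi_21 = phi_11 - phi_22 phi_11 = -0.0481 - (-0.314341)(-0.0481) = -0.06322.
Step k = 3:
  phi_33 = [rho(3) - phi_21 rho(2) - phi_22 rho(1)] / [1 - phi_21 rho(1) - phi_22 rho(2)]
    numerator   = -0.2736 - (-0.06322)(-0.3113) - (-0.314341)(-0.0481) = -0.30840012
    denominator = 1 - (-0.06322)(-0.0481) - (-0.314341)(-0.3113) = 0.89910481
  phi_33 = -0.30840012 / 0.89910481 = -0.343.
Therefore phi_{33} = -0.3430.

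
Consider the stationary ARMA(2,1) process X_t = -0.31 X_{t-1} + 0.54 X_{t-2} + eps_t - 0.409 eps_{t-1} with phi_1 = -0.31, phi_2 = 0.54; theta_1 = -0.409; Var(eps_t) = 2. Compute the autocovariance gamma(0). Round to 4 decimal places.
\gamma(0) = 8.8888

Multiply the model equation by X_{t-k} and take expectations. With theta_0 = psi_0 = 1 and psi_j the MA(infinity) weights, this gives
  gamma(k) - sum_i phi_i gamma(k-i) = c_k,
  c_k = sigma^2 * sum_{j=k..q} theta_j psi_{j-k}   (c_k = 0 for k > q),
using gamma(-m) = gamma(m).
psi-weights needed (psi_j = theta_j + sum_i phi_i psi_{j-i}):
  psi_1 = theta_1 + phi_1 = -0.409 + (-0.31) = -0.719
Right-hand sides:
  c_0 = sigma^2 (1 + theta_1 psi_1) = 2 * (1 + (-0.409)(-0.719)) = 2 * 1.294071 = 2.588142
  c_1 = sigma^2 theta_1 = 2 * (-0.409) = -0.818
  c_2 = 0
Equations for k = 0, 1, 2 (AR order 2, c_2 = 0):
  (E0) gamma(0) = phi_1 gamma(1) + phi_2 gamma(2) + c_0
  (E1) gamma(1) = phi_1 gamma(0) + phi_2 gamma(1) + c_1
  (E2) gamma(2) = phi_1 gamma(1) + phi_2 gamma(0)
From (E1): gamma(1) = A gamma(0) + B with
  A = phi_1 / (1 - phi_2) = -0.31 / 0.46 = -0.673913,   B = c_1 / (1 - phi_2) = -0.818 / 0.46 = -1.778261.
Insert (E2) into (E0): gamma(0) (1 - phi_2^2) = phi_1 (1 + phi_2) gamma(1) + c_0.
  phi_1 (1 + phi_2) = (-0.31)(1.54) = -0.4774,   1 - phi_2^2 = 0.7084.
Replace gamma(1) by A gamma(0) + B and collect gamma(0):
  gamma(0) [0.7084 - (-0.4774)(-0.673913)] = (-0.4774)(-1.778261) + 2.588142
  gamma(0) * 0.386674 = 3.437084
  gamma(0) = 3.437084 / 0.386674 = 8.888843.
Therefore gamma(0) = 8.8888 (to 4 decimal places).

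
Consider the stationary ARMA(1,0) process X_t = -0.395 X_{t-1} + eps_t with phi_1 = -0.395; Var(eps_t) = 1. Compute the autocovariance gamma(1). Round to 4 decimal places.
\gamma(1) = -0.4680

Multiply the model equation by X_{t-k} and take expectations. With theta_0 = psi_0 = 1 and psi_j the MA(infinity) weights, this gives
  gamma(k) - sum_i phi_i gamma(k-i) = c_k,
  c_k = sigma^2 * sum_{j=k..q} theta_j psi_{j-k}   (c_k = 0 for k > q),
using gamma(-m) = gamma(m).
Pure AR (q = 0): c_0 = sigma^2 = 1, c_k = 0 for k >= 1.
Equations for k = 0 and k = 1 (AR order 1):
  gamma(0) = phi_1 gamma(1) + c_0
  gamma(1) = phi_1 gamma(0) + c_1
Substituting the second into the first: gamma(0) (1 - phi_1^2) = c_0 + phi_1 c_1, so
  gamma(0) = c_0 / (1 - phi_1^2) = 1 / (1 - (-0.395)^2) = 1 / 0.843975 = 1.184869.
  gamma(1) = phi_1 gamma(0) = (-0.395)(1.184869) = -0.468023.
Therefore gamma(1) = -0.4680 (to 4 decimal places).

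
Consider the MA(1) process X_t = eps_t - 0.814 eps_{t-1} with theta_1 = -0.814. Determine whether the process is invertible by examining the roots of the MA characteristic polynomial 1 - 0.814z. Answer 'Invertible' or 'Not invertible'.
\text{Invertible}

The MA(q) characteristic polynomial is P(z) = 1 - 0.814z.
Invertibility requires all roots to lie outside the unit circle, i.e. |z| > 1 for every root.
This is linear in z: 1 + (-0.814) z = 0  =>  z = -1/(-0.814) = 1.228501,  |z| = 1.228501.
Moduli of all roots: 1.2285.
All moduli strictly greater than 1? Yes.
Verdict: Invertible.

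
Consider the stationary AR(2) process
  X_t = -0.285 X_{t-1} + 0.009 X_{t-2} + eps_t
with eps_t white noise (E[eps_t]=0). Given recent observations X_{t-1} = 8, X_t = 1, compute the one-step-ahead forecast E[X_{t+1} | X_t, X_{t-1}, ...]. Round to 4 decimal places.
E[X_{t+1} \mid \mathcal F_t] = -0.2130

For an AR(p) model X_t = c + sum_i phi_i X_{t-i} + eps_t, the
one-step-ahead conditional mean is
  E[X_{t+1} | X_t, ...] = c + sum_i phi_i X_{t+1-i}.
Substitute known values:
  E[X_{t+1} | ...] = (-0.285) * (1) + (0.009) * (8)
                   = -0.2130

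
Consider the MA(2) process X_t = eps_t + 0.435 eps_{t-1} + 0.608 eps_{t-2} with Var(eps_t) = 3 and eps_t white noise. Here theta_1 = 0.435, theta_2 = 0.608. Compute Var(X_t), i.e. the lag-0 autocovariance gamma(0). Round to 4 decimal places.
\gamma(0) = 4.6767

For an MA(q) process X_t = eps_t + sum_i theta_i eps_{t-i} with
Var(eps_t) = sigma^2, the variance is
  gamma(0) = sigma^2 * (1 + sum_i theta_i^2).
  sum_i theta_i^2 = (0.435)^2 + (0.608)^2 = 0.189225 + 0.369664 = 0.558889.
  gamma(0) = 3 * (1 + 0.558889) = 3 * 1.558889 = 4.676667, which rounds to 4.6767.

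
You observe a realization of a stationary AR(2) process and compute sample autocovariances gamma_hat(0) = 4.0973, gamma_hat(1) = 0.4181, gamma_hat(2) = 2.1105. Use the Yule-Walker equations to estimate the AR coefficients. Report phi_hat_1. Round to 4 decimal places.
\hat\phi_{1} = 0.0500

The Yule-Walker equations for an AR(p) process read, in matrix form,
  Gamma_p phi = r_p,   with   (Gamma_p)_{ij} = gamma(|i - j|),
                       (r_p)_i = gamma(i),   i,j = 1..p.
Substitute the sample gammas (Toeplitz matrix and right-hand side of size 2):
  Gamma_p = [[4.0973, 0.4181], [0.4181, 4.0973]]
  r_p     = [0.4181, 2.1105]
Written out:
  4.0973 phi_1 + 0.4181 phi_2 = 0.4181
  0.4181 phi_1 + 4.0973 phi_2 = 2.1105
Solve by Cramer's rule:
  det = gamma(0)^2 - gamma(1)^2 = (4.0973)^2 - (0.4181)^2 = 16.78786729 - 0.17480761 = 16.61305968
  phi_hat_1 = [gamma(1) gamma(0) - gamma(1) gamma(2)] / det = [(0.4181)(4.0973) - (0.4181)(2.1105)] / 16.61305968 = 0.83068108 / 16.61305968 = 0.05
  phi_hat_2 = [gamma(0) gamma(2) - gamma(1)^2] / det = [(4.0973)(2.1105) - (0.4181)^2] / 16.61305968 = 8.47254404 / 16.61305968 = 0.51
So phi_hat = [0.0500, 0.5100].
Therefore phi_hat_1 = 0.0500.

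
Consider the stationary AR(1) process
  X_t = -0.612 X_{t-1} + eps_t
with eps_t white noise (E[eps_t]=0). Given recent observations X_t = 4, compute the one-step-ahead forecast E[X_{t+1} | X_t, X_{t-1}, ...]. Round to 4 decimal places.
E[X_{t+1} \mid \mathcal F_t] = -2.4480

For an AR(p) model X_t = c + sum_i phi_i X_{t-i} + eps_t, the
one-step-ahead conditional mean is
  E[X_{t+1} | X_t, ...] = c + sum_i phi_i X_{t+1-i}.
Substitute known values:
  E[X_{t+1} | ...] = (-0.612) * (4)
                   = -2.4480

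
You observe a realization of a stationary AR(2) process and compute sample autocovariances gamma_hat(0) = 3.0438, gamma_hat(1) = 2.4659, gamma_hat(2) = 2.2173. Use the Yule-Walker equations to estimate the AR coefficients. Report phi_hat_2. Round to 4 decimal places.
\hat\phi_{2} = 0.2099

The Yule-Walker equations for an AR(p) process read, in matrix form,
  Gamma_p phi = r_p,   with   (Gamma_p)_{ij} = gamma(|i - j|),
                       (r_p)_i = gamma(i),   i,j = 1..p.
Substitute the sample gammas (Toeplitz matrix and right-hand side of size 2):
  Gamma_p = [[3.0438, 2.4659], [2.4659, 3.0438]]
  r_p     = [2.4659, 2.2173]
Written out:
  3.0438 phi_1 + 2.4659 phi_2 = 2.4659
  2.4659 phi_1 + 3.0438 phi_2 = 2.2173
Solve by Cramer's rule:
  det = gamma(0)^2 - gamma(1)^2 = (3.0438)^2 - (2.4659)^2 = 9.26471844 - 6.08066281 = 3.18405563
  phi_hat_1 = [gamma(1) gamma(0) - gamma(1) gamma(2)] / det = [(2.4659)(3.0438) - (2.4659)(2.2173)] / 3.18405563 = 2.03806635 / 3.18405563 = 0.6401
  phi_hat_2 = [gamma(0) gamma(2) - gamma(1)^2] / det = [(3.0438)(2.2173) - (2.4659)^2] / 3.18405563 = 0.66835493 / 3.18405563 = 0.2099
So phi_hat = [0.6401, 0.2099].
Therefore phi_hat_2 = 0.2099.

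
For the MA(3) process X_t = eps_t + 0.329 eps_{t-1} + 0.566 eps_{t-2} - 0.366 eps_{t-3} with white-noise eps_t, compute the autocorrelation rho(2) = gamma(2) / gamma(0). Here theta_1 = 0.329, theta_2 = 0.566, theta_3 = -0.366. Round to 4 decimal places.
\rho(2) = 0.2852

For an MA(q) process with theta_0 = 1, the autocovariance is
  gamma(k) = sigma^2 * sum_{i=0..q-k} theta_i * theta_{i+k},
and rho(k) = gamma(k) / gamma(0). Sigma^2 cancels.
  numerator   = (1)*(0.566) + (0.329)*(-0.366) = 0.445586.
  denominator = (1)^2 + (0.329)^2 + (0.566)^2 + (-0.366)^2 = 1.562553.
  rho(2) = 0.445586 / 1.562553 = 0.2852.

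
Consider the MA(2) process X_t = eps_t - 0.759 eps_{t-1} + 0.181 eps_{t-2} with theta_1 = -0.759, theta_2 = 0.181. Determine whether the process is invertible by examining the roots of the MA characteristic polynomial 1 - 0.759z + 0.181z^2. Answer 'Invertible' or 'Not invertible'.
\text{Invertible}

The MA(q) characteristic polynomial is P(z) = 1 - 0.759z + 0.181z^2.
Invertibility requires all roots to lie outside the unit circle, i.e. |z| > 1 for every root.
Set 1 + (-0.759) z + (0.181) z^2 = 0, i.e. a z^2 + b z + c = 0 with a = 0.181, b = -0.759, c = 1.
Discriminant D = b^2 - 4ac = (-0.759)^2 - 4*(0.181)*1 = 0.576081 - (0.724) = -0.147919.
D < 0, so the roots are the complex-conjugate pair z = (-b +/- i sqrt(-D)) / (2a) = 2.0967 +/- 1.0624i.
For a conjugate pair |z|^2 = z * conj(z) = (product of roots) = c/a = 1/(0.181) = 5.524862, so |z| = sqrt(5.524862) = 2.3505 for both roots.
Moduli of all roots: 2.3505, 2.3505.
All moduli strictly greater than 1? Yes.
Verdict: Invertible.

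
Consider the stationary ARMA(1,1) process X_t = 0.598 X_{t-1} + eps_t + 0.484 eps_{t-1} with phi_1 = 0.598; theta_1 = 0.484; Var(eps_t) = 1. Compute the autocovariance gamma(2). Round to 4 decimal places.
\gamma(2) = 1.2987

Multiply the model equation by X_{t-k} and take expectations. With theta_0 = psi_0 = 1 and psi_j the MA(infinity) weights, this gives
  gamma(k) - sum_i phi_i gamma(k-i) = c_k,
  c_k = sigma^2 * sum_{j=k..q} theta_j psi_{j-k}   (c_k = 0 for k > q),
using gamma(-m) = gamma(m).
psi-weights needed (psi_j = theta_j + sum_i phi_i psi_{j-i}):
  psi_1 = theta_1 + phi_1 = 0.484 + (0.598) = 1.082
Right-hand sides:
  c_0 = sigma^2 (1 + theta_1 psi_1) = 1 * (1 + (0.484)(1.082)) = 1 * 1.523688 = 1.523688
  c_1 = sigma^2 theta_1 = 1 * (0.484) = 0.484
  c_2 = 0
Equations for k = 0 and k = 1 (AR order 1):
  gamma(0) = phi_1 gamma(1) + c_0
  gamma(1) = phi_1 gamma(0) + c_1
Substituting the second into the first: gamma(0) (1 - phi_1^2) = c_0 + phi_1 c_1, so
  gamma(0) = (c_0 + phi_1 c_1) / (1 - phi_1^2) = (1.523688 + (0.598)(0.484)) / (1 - (0.598)^2) = 1.81312 / 0.642396 = 2.822434.
  gamma(1) = phi_1 gamma(0) + c_1 = (0.598)(2.822434) + (0.484) = 2.171815.
For k = 2 (> q): gamma(2) = phi_1 gamma(1) = (0.598)(2.171815) = 1.298746.
Therefore gamma(2) = 1.2987 (to 4 decimal places).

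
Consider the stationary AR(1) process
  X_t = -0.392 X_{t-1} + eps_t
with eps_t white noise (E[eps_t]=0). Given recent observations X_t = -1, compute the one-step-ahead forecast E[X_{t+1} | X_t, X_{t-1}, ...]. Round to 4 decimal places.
E[X_{t+1} \mid \mathcal F_t] = 0.3920

For an AR(p) model X_t = c + sum_i phi_i X_{t-i} + eps_t, the
one-step-ahead conditional mean is
  E[X_{t+1} | X_t, ...] = c + sum_i phi_i X_{t+1-i}.
Substitute known values:
  E[X_{t+1} | ...] = (-0.392) * (-1)
                   = 0.3920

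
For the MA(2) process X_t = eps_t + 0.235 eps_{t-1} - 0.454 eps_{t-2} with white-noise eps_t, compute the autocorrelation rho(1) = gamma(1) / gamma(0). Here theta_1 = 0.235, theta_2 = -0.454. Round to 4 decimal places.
\rho(1) = 0.1017

For an MA(q) process with theta_0 = 1, the autocovariance is
  gamma(k) = sigma^2 * sum_{i=0..q-k} theta_i * theta_{i+k},
and rho(k) = gamma(k) / gamma(0). Sigma^2 cancels.
  numerator   = (1)*(0.235) + (0.235)*(-0.454) = 0.12831.
  denominator = (1)^2 + (0.235)^2 + (-0.454)^2 = 1.261341.
  rho(1) = 0.12831 / 1.261341 = 0.1017.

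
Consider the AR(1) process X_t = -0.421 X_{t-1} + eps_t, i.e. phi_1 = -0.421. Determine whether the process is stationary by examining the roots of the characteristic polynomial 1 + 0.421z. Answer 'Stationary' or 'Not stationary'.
\text{Stationary}

The AR(p) characteristic polynomial is P(z) = 1 + 0.421z.
Stationarity requires all roots to lie outside the unit circle, i.e. |z| > 1 for every root.
This is linear in z: 1 + (0.421) z = 0  =>  z = -1/(0.421) = -2.375297,  |z| = 2.375297.
Moduli of all roots: 2.3753.
All moduli strictly greater than 1? Yes.
Verdict: Stationary.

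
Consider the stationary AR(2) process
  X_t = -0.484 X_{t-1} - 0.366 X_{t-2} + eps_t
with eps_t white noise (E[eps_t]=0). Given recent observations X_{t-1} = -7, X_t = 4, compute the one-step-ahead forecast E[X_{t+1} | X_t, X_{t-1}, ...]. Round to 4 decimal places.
E[X_{t+1} \mid \mathcal F_t] = 0.6260

For an AR(p) model X_t = c + sum_i phi_i X_{t-i} + eps_t, the
one-step-ahead conditional mean is
  E[X_{t+1} | X_t, ...] = c + sum_i phi_i X_{t+1-i}.
Substitute known values:
  E[X_{t+1} | ...] = (-0.484) * (4) + (-0.366) * (-7)
                   = 0.6260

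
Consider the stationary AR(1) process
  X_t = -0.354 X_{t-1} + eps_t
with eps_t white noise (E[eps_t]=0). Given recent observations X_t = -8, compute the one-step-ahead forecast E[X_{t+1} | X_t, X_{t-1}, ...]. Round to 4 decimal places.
E[X_{t+1} \mid \mathcal F_t] = 2.8320

For an AR(p) model X_t = c + sum_i phi_i X_{t-i} + eps_t, the
one-step-ahead conditional mean is
  E[X_{t+1} | X_t, ...] = c + sum_i phi_i X_{t+1-i}.
Substitute known values:
  E[X_{t+1} | ...] = (-0.354) * (-8)
                   = 2.8320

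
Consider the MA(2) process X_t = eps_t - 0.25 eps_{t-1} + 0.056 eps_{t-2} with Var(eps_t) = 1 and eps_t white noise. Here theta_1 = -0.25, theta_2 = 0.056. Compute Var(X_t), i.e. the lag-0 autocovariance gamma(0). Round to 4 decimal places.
\gamma(0) = 1.0656

For an MA(q) process X_t = eps_t + sum_i theta_i eps_{t-i} with
Var(eps_t) = sigma^2, the variance is
  gamma(0) = sigma^2 * (1 + sum_i theta_i^2).
  sum_i theta_i^2 = (-0.25)^2 + (0.056)^2 = 0.0625 + 0.003136 = 0.065636.
  gamma(0) = 1 * (1 + 0.065636) = 1 * 1.065636 = 1.065636, which rounds to 1.0656.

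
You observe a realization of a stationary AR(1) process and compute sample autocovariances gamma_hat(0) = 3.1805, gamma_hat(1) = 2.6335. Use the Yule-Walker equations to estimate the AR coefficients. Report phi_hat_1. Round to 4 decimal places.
\hat\phi_{1} = 0.8280

The Yule-Walker equations for an AR(p) process read, in matrix form,
  Gamma_p phi = r_p,   with   (Gamma_p)_{ij} = gamma(|i - j|),
                       (r_p)_i = gamma(i),   i,j = 1..p.
Substitute the sample gammas (Toeplitz matrix and right-hand side of size 1):
  Gamma_p = [[3.1805]]
  r_p     = [2.6335]
With p = 1 this is the single equation gamma(0) phi_1 = gamma(1):
  phi_hat_1 = gamma(1) / gamma(0) = 2.6335 / 3.1805 = 0.8280.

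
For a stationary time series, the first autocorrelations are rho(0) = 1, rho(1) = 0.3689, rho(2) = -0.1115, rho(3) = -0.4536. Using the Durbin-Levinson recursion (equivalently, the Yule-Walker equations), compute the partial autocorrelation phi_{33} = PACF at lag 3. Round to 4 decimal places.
\phi_{33} = -0.3720

The PACF at lag k is phi_{kk}, the last component of the solution
to the Yule-Walker system G_k phi = r_k where
  (G_k)_{ij} = rho(|i - j|), (r_k)_i = rho(i), i,j = 1..k.
Equivalently, Durbin-Levinson gives phi_{kk} iteratively:
  phi_{11} = rho(1)
  phi_{kk} = [rho(k) - sum_{j=1..k-1} phi_{k-1,j} rho(k-j)]
            / [1 - sum_{j=1..k-1} phi_{k-1,j} rho(j)],
  phi_{k,j} = phi_{k-1,j} - phi_{kk} phi_{k-1,k-j},  j = 1..k-1.
Step k = 1:
  phi_11 = rho(1) = 0.3689.
Step k = 2:
  phi_22 = [rho(2) - phi_11 rho(1)] / [1 - phi_11 rho(1)] = [-0.1115 - (0.3689)(0.3689)] / [1 - (0.3689)(0.3689)]
         = -0.24758721 / 0.86391279 = -0.286588.
  Update: phi_21 = phi_11 - phi_22 phi_11 = 0.3689 - (-0.286588)(0.3689) = 0.474622.
Step k = 3:
  phi_33 = [rho(3) - phi_21 rho(2) - phi_22 rho(1)] / [1 - phi_21 rho(1) - phi_22 rho(2)]
    numerator   = -0.4536 - (0.474622)(-0.1115) - (-0.286588)(0.3689) = -0.29495722
    denominator = 1 - (0.474622)(0.3689) - (-0.286588)(-0.1115) = 0.79295722
  phi_33 = -0.29495722 / 0.79295722 = -0.372.
Therefore phi_{33} = -0.3720.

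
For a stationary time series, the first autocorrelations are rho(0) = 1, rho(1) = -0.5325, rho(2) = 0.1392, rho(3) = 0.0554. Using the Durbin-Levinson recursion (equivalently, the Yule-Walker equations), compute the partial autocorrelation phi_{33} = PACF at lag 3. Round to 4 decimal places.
\phi_{33} = 0.0541

The PACF at lag k is phi_{kk}, the last component of the solution
to the Yule-Walker system G_k phi = r_k where
  (G_k)_{ij} = rho(|i - j|), (r_k)_i = rho(i), i,j = 1..k.
Equivalently, Durbin-Levinson gives phi_{kk} iteratively:
  phi_{11} = rho(1)
  phi_{kk} = [rho(k) - sum_{j=1..k-1} phi_{k-1,j} rho(k-j)]
            / [1 - sum_{j=1..k-1} phi_{k-1,j} rho(j)],
  phi_{k,j} = phi_{k-1,j} - phi_{kk} phi_{k-1,k-j},  j = 1..k-1.
Step k = 1:
  phi_11 = rho(1) = -0.5325.
Step k = 2:
  phi_22 = [rho(2) - phi_11 rho(1)] / [1 - phi_11 rho(1)] = [0.1392 - (-0.5325)(-0.5325)] / [1 - (-0.5325)(-0.5325)]
         = -0.14435625 / 0.71644375 = -0.20149.
  Update: phi_21 = phi_11 - phi_22 phi_11 = -0.5325 - (-0.20149)(-0.5325) = -0.639793.
Step k = 3:
  phi_33 = [rho(3) - phi_21 rho(2) - phi_22 rho(1)] / [1 - phi_21 rho(1) - phi_22 rho(2)]
    numerator   = 0.0554 - (-0.639793)(0.1392) - (-0.20149)(-0.5325) = 0.03716582
    denominator = 1 - (-0.639793)(-0.5325) - (-0.20149)(0.1392) = 0.68735741
  phi_33 = 0.03716582 / 0.68735741 = 0.0541.
Therefore phi_{33} = 0.0541.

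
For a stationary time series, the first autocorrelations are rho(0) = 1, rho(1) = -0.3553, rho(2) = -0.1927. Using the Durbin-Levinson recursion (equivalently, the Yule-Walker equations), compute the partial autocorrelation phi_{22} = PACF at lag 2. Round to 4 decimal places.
\phi_{22} = -0.3650

The PACF at lag k is phi_{kk}, the last component of the solution
to the Yule-Walker system G_k phi = r_k where
  (G_k)_{ij} = rho(|i - j|), (r_k)_i = rho(i), i,j = 1..k.
Equivalently, Durbin-Levinson gives phi_{kk} iteratively:
  phi_{11} = rho(1)
  phi_{kk} = [rho(k) - sum_{j=1..k-1} phi_{k-1,j} rho(k-j)]
            / [1 - sum_{j=1..k-1} phi_{k-1,j} rho(j)],
  phi_{k,j} = phi_{k-1,j} - phi_{kk} phi_{k-1,k-j},  j = 1..k-1.
Step k = 1:
  phi_11 = rho(1) = -0.3553.
Step k = 2:
  phi_22 = [rho(2) - phi_11 rho(1)] / [1 - phi_11 rho(1)] = [-0.1927 - (-0.3553)(-0.3553)] / [1 - (-0.3553)(-0.3553)]
         = -0.31893809 / 0.87376191 = -0.365.
Therefore phi_{22} = -0.3650.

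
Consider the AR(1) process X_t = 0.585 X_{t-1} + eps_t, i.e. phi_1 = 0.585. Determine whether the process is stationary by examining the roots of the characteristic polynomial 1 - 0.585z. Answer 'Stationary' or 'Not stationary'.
\text{Stationary}

The AR(p) characteristic polynomial is P(z) = 1 - 0.585z.
Stationarity requires all roots to lie outside the unit circle, i.e. |z| > 1 for every root.
This is linear in z: 1 + (-0.585) z = 0  =>  z = -1/(-0.585) = 1.709402,  |z| = 1.709402.
Moduli of all roots: 1.7094.
All moduli strictly greater than 1? Yes.
Verdict: Stationary.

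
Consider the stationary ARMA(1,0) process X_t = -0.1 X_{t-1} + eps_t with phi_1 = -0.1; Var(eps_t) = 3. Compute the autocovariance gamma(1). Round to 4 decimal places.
\gamma(1) = -0.3030

Multiply the model equation by X_{t-k} and take expectations. With theta_0 = psi_0 = 1 and psi_j the MA(infinity) weights, this gives
  gamma(k) - sum_i phi_i gamma(k-i) = c_k,
  c_k = sigma^2 * sum_{j=k..q} theta_j psi_{j-k}   (c_k = 0 for k > q),
using gamma(-m) = gamma(m).
Pure AR (q = 0): c_0 = sigma^2 = 3, c_k = 0 for k >= 1.
Equations for k = 0 and k = 1 (AR order 1):
  gamma(0) = phi_1 gamma(1) + c_0
  gamma(1) = phi_1 gamma(0) + c_1
Substituting the second into the first: gamma(0) (1 - phi_1^2) = c_0 + phi_1 c_1, so
  gamma(0) = c_0 / (1 - phi_1^2) = 3 / (1 - (-0.1)^2) = 3 / 0.99 = 3.030303.
  gamma(1) = phi_1 gamma(0) = (-0.1)(3.030303) = -0.30303.
Therefore gamma(1) = -0.3030 (to 4 decimal places).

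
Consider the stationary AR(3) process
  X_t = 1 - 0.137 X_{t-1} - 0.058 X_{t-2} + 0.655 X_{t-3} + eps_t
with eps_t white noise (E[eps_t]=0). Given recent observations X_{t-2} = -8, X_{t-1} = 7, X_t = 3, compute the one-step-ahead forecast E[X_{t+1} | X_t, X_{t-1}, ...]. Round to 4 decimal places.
E[X_{t+1} \mid \mathcal F_t] = -5.0570

For an AR(p) model X_t = c + sum_i phi_i X_{t-i} + eps_t, the
one-step-ahead conditional mean is
  E[X_{t+1} | X_t, ...] = c + sum_i phi_i X_{t+1-i}.
Substitute known values:
  E[X_{t+1} | ...] = 1 + (-0.137) * (3) + (-0.058) * (7) + (0.655) * (-8)
                   = -5.0570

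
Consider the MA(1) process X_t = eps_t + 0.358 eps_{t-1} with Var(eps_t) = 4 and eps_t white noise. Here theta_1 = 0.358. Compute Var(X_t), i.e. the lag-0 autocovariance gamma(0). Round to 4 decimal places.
\gamma(0) = 4.5127

For an MA(q) process X_t = eps_t + sum_i theta_i eps_{t-i} with
Var(eps_t) = sigma^2, the variance is
  gamma(0) = sigma^2 * (1 + sum_i theta_i^2).
  sum_i theta_i^2 = (0.358)^2 = 0.128164.
  gamma(0) = 4 * (1 + 0.128164) = 4 * 1.128164 = 4.512656, which rounds to 4.5127.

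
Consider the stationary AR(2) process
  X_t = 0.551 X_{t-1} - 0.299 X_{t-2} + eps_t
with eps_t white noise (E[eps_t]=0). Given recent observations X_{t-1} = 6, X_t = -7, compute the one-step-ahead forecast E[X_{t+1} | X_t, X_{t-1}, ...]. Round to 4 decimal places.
E[X_{t+1} \mid \mathcal F_t] = -5.6510

For an AR(p) model X_t = c + sum_i phi_i X_{t-i} + eps_t, the
one-step-ahead conditional mean is
  E[X_{t+1} | X_t, ...] = c + sum_i phi_i X_{t+1-i}.
Substitute known values:
  E[X_{t+1} | ...] = (0.551) * (-7) + (-0.299) * (6)
                   = -5.6510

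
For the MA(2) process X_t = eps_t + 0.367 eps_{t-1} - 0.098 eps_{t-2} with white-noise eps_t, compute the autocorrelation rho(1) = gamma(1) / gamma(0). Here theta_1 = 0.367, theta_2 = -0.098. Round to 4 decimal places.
\rho(1) = 0.2893

For an MA(q) process with theta_0 = 1, the autocovariance is
  gamma(k) = sigma^2 * sum_{i=0..q-k} theta_i * theta_{i+k},
and rho(k) = gamma(k) / gamma(0). Sigma^2 cancels.
  numerator   = (1)*(0.367) + (0.367)*(-0.098) = 0.331034.
  denominator = (1)^2 + (0.367)^2 + (-0.098)^2 = 1.144293.
  rho(1) = 0.331034 / 1.144293 = 0.2893.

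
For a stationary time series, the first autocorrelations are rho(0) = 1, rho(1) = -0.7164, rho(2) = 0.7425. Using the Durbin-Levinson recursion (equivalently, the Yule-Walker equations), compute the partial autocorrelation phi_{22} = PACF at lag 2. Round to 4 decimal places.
\phi_{22} = 0.4710

The PACF at lag k is phi_{kk}, the last component of the solution
to the Yule-Walker system G_k phi = r_k where
  (G_k)_{ij} = rho(|i - j|), (r_k)_i = rho(i), i,j = 1..k.
Equivalently, Durbin-Levinson gives phi_{kk} iteratively:
  phi_{11} = rho(1)
  phi_{kk} = [rho(k) - sum_{j=1..k-1} phi_{k-1,j} rho(k-j)]
            / [1 - sum_{j=1..k-1} phi_{k-1,j} rho(j)],
  phi_{k,j} = phi_{k-1,j} - phi_{kk} phi_{k-1,k-j},  j = 1..k-1.
Step k = 1:
  phi_11 = rho(1) = -0.7164.
Step k = 2:
  phi_22 = [rho(2) - phi_11 rho(1)] / [1 - phi_11 rho(1)] = [0.7425 - (-0.7164)(-0.7164)] / [1 - (-0.7164)(-0.7164)]
         = 0.22927104 / 0.48677104 = 0.471.
Therefore phi_{22} = 0.4710.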